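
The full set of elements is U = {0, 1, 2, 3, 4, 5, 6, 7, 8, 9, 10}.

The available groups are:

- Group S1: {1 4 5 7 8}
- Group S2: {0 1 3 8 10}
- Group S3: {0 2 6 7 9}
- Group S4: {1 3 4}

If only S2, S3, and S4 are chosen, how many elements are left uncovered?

Union of S2, S3, S4 = {0, 1, 2, 3, 4, 6, 7, 8, 9, 10}.
Not covered: 5 — 1 element.

1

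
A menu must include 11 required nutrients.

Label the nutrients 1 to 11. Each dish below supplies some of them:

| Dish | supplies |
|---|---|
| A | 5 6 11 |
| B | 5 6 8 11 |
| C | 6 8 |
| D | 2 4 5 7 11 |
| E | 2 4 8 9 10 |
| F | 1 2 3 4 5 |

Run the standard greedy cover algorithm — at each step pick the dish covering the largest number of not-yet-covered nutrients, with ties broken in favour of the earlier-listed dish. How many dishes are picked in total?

4

Greedy: pick D (covers 5 new) → pick E (covers 3 new) → pick F (covers 2 new) → pick A (covers 1 new). Total picks: 4.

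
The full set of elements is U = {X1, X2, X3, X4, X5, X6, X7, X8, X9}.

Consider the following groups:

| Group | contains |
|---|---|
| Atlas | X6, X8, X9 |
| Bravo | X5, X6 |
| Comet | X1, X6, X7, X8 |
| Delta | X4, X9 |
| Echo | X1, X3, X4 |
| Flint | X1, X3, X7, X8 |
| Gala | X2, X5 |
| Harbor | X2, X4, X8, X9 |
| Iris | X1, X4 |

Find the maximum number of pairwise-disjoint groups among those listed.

3

Atlas, Gala, Iris are pairwise disjoint (Atlas={X6,X8,X9}; Gala={X2,X5}; Iris={X1,X4}).
Every remaining group overlaps one of these, and no 4 of the listed groups are pairwise disjoint, so 3 is the maximum.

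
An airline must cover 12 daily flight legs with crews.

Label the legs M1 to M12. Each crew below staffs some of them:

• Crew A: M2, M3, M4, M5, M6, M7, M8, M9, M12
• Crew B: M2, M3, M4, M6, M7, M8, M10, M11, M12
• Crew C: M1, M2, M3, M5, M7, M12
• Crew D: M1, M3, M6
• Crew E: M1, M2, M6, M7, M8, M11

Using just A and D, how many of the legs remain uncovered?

2

Union of A, D = {M1, M2, M3, M4, M5, M6, M7, M8, M9, M12}.
Not covered: M10, M11 — 2 legs.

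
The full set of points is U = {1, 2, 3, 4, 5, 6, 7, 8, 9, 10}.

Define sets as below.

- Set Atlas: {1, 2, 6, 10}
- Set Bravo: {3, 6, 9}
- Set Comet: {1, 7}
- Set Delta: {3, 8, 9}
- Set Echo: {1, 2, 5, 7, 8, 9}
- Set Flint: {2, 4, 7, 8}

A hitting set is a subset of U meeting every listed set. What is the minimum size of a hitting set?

Take H = {1, 8, 9}. Each listed set contains at least one of these, so H is a hitting set of size 3.
No choice of 2 points meets every set, so 3 is the minimum.

3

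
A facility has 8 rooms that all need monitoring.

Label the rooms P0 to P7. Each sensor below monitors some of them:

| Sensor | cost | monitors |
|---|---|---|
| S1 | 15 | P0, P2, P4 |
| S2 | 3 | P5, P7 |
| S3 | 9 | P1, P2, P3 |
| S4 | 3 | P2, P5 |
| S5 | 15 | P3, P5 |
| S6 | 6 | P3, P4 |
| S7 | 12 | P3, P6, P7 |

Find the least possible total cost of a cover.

39

S1, S2, S3, S7 together cover every room (S1 ∪ S2 ∪ S3 ∪ S7 = {P0, P1, P2, P3, P4, P5, P6, P7}); total cost 15 + 3 + 9 + 12 = 39.
The greedy pick S2, S3, S6, S7, S1 costs 45; no covering selection beats 39.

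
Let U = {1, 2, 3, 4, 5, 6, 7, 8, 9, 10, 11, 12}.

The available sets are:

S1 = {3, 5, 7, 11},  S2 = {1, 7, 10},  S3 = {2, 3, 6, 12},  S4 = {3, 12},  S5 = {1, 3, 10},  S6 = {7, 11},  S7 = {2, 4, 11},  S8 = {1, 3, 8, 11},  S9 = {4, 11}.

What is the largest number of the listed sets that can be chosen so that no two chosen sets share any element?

3

S2, S3, S9 are pairwise disjoint (S2={1,7,10}; S3={2,3,6,12}; S9={4,11}).
Every remaining set overlaps one of these, and no 4 of the listed sets are pairwise disjoint, so 3 is the maximum.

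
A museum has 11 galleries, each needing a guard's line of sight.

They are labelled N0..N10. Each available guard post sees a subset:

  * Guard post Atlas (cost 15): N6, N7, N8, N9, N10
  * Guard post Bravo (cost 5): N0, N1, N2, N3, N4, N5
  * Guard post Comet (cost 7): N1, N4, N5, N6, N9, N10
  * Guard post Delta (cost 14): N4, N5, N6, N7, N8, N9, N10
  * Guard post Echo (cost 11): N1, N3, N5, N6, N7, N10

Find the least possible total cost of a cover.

Bravo, Delta together cover every gallery (Bravo ∪ Delta = {N0, N1, N2, N3, N4, N5, N6, N7, N8, N9, N10}); total cost 5 + 14 = 19.
The greedy pick Bravo, Comet, Delta costs 26; no covering selection beats 19.

19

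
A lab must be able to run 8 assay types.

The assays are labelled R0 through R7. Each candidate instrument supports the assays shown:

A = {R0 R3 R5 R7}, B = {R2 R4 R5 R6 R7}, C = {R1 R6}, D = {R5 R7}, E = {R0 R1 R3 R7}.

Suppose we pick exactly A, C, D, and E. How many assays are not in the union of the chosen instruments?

2

Union of A, C, D, E = {R0, R1, R3, R5, R6, R7}.
Not covered: R2, R4 — 2 assays.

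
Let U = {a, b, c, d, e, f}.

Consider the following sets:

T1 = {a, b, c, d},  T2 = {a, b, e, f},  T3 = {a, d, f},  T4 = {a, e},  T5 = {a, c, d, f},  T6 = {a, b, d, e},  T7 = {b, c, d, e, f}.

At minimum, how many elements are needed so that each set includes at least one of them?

The 2 elements {a, f} hit every set.
No single element lies in every set, so at least 2 are needed and 2 is optimal.

2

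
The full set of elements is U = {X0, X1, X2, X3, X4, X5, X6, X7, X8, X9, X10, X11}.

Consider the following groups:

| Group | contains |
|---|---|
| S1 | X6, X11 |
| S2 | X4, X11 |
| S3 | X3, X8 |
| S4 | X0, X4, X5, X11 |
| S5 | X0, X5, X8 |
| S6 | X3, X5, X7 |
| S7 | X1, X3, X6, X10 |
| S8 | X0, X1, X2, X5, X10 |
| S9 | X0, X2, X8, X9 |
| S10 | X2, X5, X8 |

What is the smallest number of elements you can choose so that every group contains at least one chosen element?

4

H = {X7, X8, X10, X11} meets every group (each contains at least one member of H), and |H| = 4.
No choice of 3 elements meets every group, so 4 is the minimum.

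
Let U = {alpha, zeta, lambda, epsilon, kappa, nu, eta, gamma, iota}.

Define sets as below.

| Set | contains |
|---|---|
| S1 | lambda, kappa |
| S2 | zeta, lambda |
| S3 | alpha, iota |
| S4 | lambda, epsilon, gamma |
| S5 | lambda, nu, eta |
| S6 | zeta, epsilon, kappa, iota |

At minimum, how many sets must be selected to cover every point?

4

S3, S4, S5, and S6 cover everything between them: the union {alpha, zeta, lambda, epsilon, kappa, nu, eta, gamma, iota} is all of U.
Only S3 contains alpha, so S3 is forced; the remaining 7 points need at least 3 more sets (each remaining set adds at most 3) — so at least 4 sets are needed, and 4 is optimal.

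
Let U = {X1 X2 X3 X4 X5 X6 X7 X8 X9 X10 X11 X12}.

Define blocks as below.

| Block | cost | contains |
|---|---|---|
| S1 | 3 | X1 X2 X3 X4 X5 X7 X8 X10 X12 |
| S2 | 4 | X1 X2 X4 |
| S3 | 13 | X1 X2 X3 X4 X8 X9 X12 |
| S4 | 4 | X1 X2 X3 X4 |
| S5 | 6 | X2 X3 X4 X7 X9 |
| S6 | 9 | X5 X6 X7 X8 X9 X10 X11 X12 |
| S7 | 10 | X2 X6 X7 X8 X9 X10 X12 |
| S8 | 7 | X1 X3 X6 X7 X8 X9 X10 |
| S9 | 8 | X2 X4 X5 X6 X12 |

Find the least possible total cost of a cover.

S1, S6 together cover every point (S1 ∪ S6 = {X1, X2, X3, X4, X5, X6, X7, X8, X9, X10, X11, X12}); total cost 3 + 9 = 12.
No covering selection has total cost below 12.

12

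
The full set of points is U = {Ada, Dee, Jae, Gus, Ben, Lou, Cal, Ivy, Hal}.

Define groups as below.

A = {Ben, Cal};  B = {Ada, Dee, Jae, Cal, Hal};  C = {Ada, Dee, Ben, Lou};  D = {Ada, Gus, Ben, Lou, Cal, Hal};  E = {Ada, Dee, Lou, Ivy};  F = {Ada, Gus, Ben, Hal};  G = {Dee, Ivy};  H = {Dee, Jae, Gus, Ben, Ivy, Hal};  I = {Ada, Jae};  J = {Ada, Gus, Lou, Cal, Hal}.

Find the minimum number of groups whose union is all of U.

2

Take {H, J}. Their union is {Ada, Dee, Jae, Gus, Ben, Lou, Cal, Ivy, Hal}, which is all 9 points.
No single group has all 9 points (the largest, D, has 6), so 2 is optimal.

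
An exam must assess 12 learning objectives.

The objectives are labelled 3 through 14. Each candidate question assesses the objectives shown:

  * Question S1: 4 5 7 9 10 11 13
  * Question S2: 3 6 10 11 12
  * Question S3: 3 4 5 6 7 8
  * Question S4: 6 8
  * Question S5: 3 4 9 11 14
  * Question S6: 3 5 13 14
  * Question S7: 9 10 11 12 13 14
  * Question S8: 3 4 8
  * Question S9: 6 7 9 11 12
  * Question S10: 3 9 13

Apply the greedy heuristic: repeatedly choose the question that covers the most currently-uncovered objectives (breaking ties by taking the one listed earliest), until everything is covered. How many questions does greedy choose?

4

Greedy: pick S1 (covers 7 new) → pick S2 (covers 3 new) → pick S3 (covers 1 new) → pick S5 (covers 1 new). Total picks: 4.
(The true minimum cover uses only 2 questions, so greedy is not optimal here.)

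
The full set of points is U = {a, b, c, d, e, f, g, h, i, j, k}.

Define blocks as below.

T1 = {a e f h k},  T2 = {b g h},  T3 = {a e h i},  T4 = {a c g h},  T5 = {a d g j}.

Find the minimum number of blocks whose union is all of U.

T1 and T2 and T3 and T4 and T5 together: T1 ∪ T2 ∪ T3 ∪ T4 ∪ T5 = {a, b, c, d, e, f, g, h, i, j, k} — every point is covered.
No 4 of the 5 blocks cover everything (all 5 combinations miss at least one point), so 5 is optimal.

5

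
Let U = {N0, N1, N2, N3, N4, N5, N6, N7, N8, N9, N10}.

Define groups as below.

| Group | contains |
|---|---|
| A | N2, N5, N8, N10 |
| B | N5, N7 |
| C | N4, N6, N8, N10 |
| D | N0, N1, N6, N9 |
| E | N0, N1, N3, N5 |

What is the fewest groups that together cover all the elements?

A, B, C, D, and E cover everything between them: the union {N0, N1, N2, N3, N4, N5, N6, N7, N8, N9, N10} is all of U.
No 4 of the 5 groups cover everything (all 5 combinations miss at least one element), so 5 is optimal.

5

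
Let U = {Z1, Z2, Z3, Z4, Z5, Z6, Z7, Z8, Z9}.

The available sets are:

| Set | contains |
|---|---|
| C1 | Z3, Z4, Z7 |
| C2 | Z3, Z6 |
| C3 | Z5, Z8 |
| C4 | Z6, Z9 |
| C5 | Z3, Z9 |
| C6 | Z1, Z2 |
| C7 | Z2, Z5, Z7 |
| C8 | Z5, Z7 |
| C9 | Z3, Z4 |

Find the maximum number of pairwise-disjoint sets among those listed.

4

C3, C4, C6, C9 are pairwise disjoint (C3={Z5,Z8}; C4={Z6,Z9}; C6={Z1,Z2}; C9={Z3,Z4}).
Every remaining set overlaps one of these, and no 5 of the listed sets are pairwise disjoint, so 4 is the maximum.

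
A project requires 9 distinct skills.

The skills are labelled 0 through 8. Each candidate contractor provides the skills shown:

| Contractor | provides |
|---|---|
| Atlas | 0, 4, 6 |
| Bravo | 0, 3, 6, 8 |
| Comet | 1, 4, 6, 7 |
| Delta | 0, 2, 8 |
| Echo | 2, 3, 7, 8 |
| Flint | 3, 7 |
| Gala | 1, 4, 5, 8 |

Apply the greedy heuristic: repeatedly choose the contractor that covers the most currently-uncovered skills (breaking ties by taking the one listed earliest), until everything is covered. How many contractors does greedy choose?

4

Greedy: pick Bravo (covers 4 new) → pick Comet (covers 3 new) → pick Delta (covers 1 new) → pick Gala (covers 1 new). Total picks: 4.
(The true minimum cover uses only 3 contractors, so greedy is not optimal here.)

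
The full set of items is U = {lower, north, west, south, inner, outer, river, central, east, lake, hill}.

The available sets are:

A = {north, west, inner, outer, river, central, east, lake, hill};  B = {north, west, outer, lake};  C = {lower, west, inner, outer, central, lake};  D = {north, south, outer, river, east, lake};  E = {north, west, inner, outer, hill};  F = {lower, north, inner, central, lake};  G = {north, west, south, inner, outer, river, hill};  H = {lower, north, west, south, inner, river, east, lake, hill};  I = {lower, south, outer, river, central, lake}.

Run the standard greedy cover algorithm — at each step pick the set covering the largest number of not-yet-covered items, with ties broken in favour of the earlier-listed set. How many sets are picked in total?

Greedy: pick A (covers 9 new) → pick H (covers 2 new). Total picks: 2.

2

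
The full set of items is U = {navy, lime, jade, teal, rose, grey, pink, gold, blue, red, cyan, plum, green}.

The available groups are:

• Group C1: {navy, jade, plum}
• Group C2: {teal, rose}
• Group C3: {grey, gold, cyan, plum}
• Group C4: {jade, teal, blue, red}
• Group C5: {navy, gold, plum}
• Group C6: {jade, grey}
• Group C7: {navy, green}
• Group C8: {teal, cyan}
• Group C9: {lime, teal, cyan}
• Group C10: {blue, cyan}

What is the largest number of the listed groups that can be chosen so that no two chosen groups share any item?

4

C2, C5, C6, C10 are pairwise disjoint (C2={teal,rose}; C5={navy,gold,plum}; C6={jade,grey}; C10={blue,cyan}).
Every remaining group overlaps one of these, and no 5 of the listed groups are pairwise disjoint, so 4 is the maximum.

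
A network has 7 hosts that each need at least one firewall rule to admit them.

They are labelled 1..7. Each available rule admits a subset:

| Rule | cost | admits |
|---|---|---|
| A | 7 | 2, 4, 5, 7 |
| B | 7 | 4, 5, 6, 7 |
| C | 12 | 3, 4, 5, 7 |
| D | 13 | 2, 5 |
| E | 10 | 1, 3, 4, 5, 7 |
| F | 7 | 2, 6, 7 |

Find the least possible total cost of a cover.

E, F together cover every host (E ∪ F = {1, 2, 3, 4, 5, 6, 7}); total cost 10 + 7 = 17.
The greedy pick A, E, B costs 24; no covering selection beats 17.

17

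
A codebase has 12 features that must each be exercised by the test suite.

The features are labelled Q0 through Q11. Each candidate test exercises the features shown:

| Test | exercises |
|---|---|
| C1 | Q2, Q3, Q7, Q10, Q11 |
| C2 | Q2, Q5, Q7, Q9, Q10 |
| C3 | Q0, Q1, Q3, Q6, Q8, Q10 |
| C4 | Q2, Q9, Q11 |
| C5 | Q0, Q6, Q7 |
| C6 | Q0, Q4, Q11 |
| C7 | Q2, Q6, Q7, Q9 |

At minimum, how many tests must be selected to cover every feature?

Take {C2, C3, C6}. Their union is {Q0, Q1, Q2, Q3, Q4, Q5, Q6, Q7, Q8, Q9, Q10, Q11}, which is all 12 features.
Only C3 contains Q1, so C3 is forced; the remaining 6 features need at least 2 more tests (each remaining test adds at most 4) — so at least 3 tests are needed, and 3 is optimal.

3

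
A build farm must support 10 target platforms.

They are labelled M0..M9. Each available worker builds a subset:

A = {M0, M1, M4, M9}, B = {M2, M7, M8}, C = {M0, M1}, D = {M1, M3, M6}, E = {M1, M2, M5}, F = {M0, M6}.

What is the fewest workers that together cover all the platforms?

4

A and B and D and E together: A ∪ B ∪ D ∪ E = {M0, M1, M2, M3, M4, M5, M6, M7, M8, M9} — every platform is covered.
Only D contains M3, so D is forced; the remaining 7 platforms need at least 3 more workers (each remaining worker adds at most 3) — so at least 4 workers are needed, and 4 is optimal.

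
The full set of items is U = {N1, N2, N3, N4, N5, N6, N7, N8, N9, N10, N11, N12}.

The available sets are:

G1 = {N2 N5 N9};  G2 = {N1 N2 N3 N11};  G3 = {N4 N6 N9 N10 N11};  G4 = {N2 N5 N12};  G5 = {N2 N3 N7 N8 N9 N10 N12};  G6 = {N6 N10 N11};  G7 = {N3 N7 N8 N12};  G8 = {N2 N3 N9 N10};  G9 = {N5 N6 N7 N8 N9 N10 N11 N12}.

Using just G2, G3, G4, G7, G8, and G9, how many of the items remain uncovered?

Union of G2, G3, G4, G7, G8, G9 = {N1, N2, N3, N4, N5, N6, N7, N8, N9, N10, N11, N12} — that's every item, so 0 are uncovered.

0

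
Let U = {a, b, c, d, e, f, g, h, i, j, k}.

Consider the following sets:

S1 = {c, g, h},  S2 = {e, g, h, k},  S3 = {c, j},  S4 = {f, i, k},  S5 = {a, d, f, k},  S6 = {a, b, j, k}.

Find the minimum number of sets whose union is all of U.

5

S2 and S3 and S4 and S5 and S6 together: S2 ∪ S3 ∪ S4 ∪ S5 ∪ S6 = {a, b, c, d, e, f, g, h, i, j, k} — every point is covered.
No 4 of the 6 sets cover everything (all 15 combinations miss at least one point), so 5 is optimal.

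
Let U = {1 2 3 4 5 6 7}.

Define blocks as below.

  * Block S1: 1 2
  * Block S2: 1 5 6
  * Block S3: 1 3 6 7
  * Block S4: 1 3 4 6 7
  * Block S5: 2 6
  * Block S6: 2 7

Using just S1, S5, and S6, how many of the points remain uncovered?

Union of S1, S5, S6 = {1, 2, 6, 7}.
Not covered: 3, 4, 5 — 3 points.

3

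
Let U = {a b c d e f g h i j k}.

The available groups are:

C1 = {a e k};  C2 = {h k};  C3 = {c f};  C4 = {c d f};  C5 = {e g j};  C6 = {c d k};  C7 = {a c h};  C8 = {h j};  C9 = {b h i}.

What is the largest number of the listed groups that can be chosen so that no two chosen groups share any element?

C1, C3, C8 are pairwise disjoint (C1={a,e,k}; C3={c,f}; C8={h,j}).
Every remaining group overlaps one of these, and no 4 of the listed groups are pairwise disjoint, so 3 is the maximum.

3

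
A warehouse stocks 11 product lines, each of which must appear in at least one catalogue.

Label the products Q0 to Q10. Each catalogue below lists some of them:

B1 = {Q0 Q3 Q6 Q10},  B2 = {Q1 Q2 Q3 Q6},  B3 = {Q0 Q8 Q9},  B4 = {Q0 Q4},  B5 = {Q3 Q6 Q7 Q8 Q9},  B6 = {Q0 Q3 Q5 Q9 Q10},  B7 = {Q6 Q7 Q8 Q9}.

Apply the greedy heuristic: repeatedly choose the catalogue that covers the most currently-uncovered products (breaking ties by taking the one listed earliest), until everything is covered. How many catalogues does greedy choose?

4

Greedy: pick B5 (covers 5 new) → pick B6 (covers 3 new) → pick B2 (covers 2 new) → pick B4 (covers 1 new). Total picks: 4.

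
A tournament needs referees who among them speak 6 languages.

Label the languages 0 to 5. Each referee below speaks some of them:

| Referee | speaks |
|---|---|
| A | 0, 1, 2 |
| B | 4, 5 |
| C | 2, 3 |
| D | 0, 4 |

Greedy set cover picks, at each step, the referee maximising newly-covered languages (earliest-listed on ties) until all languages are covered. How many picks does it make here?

Greedy: pick A (covers 3 new) → pick B (covers 2 new) → pick C (covers 1 new). Total picks: 3.

3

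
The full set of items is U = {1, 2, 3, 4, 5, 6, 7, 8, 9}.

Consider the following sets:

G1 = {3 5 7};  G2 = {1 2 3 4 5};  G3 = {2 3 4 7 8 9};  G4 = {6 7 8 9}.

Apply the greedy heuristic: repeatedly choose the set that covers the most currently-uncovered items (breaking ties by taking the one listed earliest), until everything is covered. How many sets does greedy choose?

Greedy: pick G3 (covers 6 new) → pick G2 (covers 2 new) → pick G4 (covers 1 new). Total picks: 3.
(The true minimum cover uses only 2 sets, so greedy is not optimal here.)

3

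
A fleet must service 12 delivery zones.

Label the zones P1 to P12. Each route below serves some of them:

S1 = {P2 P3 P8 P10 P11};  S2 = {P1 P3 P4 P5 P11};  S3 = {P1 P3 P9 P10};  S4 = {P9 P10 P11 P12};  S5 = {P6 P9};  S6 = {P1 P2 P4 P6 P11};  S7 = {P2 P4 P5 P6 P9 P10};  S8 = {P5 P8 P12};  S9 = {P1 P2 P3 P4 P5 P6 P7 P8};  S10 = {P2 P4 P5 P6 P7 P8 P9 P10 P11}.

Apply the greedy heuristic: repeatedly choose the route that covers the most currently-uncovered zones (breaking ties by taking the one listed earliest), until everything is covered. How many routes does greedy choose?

3

Greedy: pick S10 (covers 9 new) → pick S2 (covers 2 new) → pick S4 (covers 1 new). Total picks: 3.
(The true minimum cover uses only 2 routes, so greedy is not optimal here.)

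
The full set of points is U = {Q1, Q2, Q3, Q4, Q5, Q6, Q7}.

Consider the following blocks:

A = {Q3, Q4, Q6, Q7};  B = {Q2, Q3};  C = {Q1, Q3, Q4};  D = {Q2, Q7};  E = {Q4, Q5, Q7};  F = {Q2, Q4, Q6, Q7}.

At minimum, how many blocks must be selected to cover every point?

Take {C, E, F}. Their union is {Q1, Q2, Q3, Q4, Q5, Q6, Q7}, which is all 7 points.
Only C contains Q1, so C is forced; the remaining 4 points need at least 2 more blocks (each remaining block adds at most 3) — so at least 3 blocks are needed, and 3 is optimal.

3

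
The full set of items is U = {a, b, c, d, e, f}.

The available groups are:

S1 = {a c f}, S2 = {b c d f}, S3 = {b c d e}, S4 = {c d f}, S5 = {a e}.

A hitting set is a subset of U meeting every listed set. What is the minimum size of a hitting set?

The 2 items {a, d} hit every group.
The groups S4, S5 are pairwise disjoint, so any hitting set needs a separate item for each — at least 2. Hence 2 is optimal.

2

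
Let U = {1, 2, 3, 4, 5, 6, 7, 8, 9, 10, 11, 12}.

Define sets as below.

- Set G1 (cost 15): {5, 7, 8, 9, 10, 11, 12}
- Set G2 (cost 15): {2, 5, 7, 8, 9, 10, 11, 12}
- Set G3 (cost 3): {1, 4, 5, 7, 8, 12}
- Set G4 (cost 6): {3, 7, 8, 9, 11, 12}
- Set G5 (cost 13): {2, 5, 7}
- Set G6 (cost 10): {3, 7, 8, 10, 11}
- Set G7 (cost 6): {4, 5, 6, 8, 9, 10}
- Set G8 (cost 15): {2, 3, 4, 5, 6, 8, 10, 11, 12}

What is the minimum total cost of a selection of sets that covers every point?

G3, G7, G8 together cover every point (G3 ∪ G7 ∪ G8 = {1, 2, 3, 4, 5, 6, 7, 8, 9, 10, 11, 12}); total cost 3 + 6 + 15 = 24.
The greedy pick G3, G4, G7, G5 costs 28; no covering selection beats 24.

24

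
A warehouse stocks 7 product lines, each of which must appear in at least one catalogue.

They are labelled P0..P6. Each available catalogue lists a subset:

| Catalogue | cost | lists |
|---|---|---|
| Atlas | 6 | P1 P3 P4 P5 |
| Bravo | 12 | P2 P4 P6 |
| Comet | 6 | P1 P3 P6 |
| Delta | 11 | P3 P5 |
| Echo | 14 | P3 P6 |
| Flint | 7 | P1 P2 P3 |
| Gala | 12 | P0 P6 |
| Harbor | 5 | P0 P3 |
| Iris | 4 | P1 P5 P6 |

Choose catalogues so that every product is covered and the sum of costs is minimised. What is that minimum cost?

21

Bravo, Harbor, Iris together cover every product (Bravo ∪ Harbor ∪ Iris = {P0, P1, P2, P3, P4, P5, P6}); total cost 12 + 5 + 4 = 21.
The greedy pick Iris, Harbor, Atlas, Flint costs 22; no covering selection beats 21.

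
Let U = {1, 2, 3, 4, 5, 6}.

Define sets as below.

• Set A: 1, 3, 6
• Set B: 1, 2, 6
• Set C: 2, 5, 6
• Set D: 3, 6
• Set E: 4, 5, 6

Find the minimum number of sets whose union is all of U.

A, C, and E cover everything between them: the union {1, 2, 3, 4, 5, 6} is all of U.
Only E contains 4, so E is forced; the remaining 3 points need at least 2 more sets (each remaining set adds at most 2) — so at least 3 sets are needed, and 3 is optimal.

3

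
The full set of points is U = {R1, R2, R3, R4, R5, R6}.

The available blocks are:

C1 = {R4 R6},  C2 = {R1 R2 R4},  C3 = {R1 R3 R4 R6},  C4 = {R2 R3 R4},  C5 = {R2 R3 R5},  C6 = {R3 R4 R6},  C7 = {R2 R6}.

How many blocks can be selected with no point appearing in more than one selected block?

2

C1, C5 are pairwise disjoint (C1={R4,R6}; C5={R2,R3,R5}).
Every remaining block overlaps one of these, and no 3 of the listed blocks are pairwise disjoint, so 2 is the maximum.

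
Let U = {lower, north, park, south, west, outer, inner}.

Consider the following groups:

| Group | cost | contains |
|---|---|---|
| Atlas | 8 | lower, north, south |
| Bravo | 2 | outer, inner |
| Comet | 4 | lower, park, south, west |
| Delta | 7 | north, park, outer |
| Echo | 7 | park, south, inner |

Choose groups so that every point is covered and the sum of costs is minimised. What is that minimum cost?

Bravo, Comet, Delta together cover every point (Bravo ∪ Comet ∪ Delta = {lower, north, park, south, west, outer, inner}); total cost 2 + 4 + 7 = 13.
No covering selection has total cost below 13.

13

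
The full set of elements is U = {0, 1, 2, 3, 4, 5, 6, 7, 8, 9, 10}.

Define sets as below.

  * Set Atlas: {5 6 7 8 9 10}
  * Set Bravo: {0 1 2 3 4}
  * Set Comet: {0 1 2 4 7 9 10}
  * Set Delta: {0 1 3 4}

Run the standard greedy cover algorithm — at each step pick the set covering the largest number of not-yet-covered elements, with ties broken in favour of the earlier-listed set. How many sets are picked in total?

Greedy: pick Comet (covers 7 new) → pick Atlas (covers 3 new) → pick Bravo (covers 1 new). Total picks: 3.
(The true minimum cover uses only 2 sets, so greedy is not optimal here.)

3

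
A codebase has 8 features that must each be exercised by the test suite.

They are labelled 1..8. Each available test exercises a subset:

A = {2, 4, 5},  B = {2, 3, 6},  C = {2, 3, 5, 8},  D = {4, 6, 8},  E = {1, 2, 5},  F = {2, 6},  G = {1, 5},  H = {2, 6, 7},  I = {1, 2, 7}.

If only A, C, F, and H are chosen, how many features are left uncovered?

1

Union of A, C, F, H = {2, 3, 4, 5, 6, 7, 8}.
Not covered: 1 — 1 feature.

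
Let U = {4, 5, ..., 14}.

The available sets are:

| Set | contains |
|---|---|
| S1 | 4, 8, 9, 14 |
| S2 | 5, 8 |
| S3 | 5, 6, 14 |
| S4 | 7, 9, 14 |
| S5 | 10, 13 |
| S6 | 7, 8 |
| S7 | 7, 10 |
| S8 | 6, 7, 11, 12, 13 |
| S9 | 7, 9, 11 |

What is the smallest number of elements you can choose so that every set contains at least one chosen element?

4

The 4 elements {6, 7, 8, 10} hit every set.
No choice of 3 elements meets every set, so 4 is the minimum.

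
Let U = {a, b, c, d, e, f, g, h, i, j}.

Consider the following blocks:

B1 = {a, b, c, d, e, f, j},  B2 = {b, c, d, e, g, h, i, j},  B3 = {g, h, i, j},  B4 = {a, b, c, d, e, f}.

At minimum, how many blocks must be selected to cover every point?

2

B2 and B4 cover everything between them: the union {a, b, c, d, e, f, g, h, i, j} is all of U.
No single block has all 10 points (the largest, B2, has 8), so 2 is optimal.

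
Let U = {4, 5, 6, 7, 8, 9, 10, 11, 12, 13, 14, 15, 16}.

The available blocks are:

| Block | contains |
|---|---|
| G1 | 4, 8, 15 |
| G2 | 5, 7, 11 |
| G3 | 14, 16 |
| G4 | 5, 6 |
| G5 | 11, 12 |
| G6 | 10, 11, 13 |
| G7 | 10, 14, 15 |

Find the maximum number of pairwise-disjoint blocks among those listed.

G1, G3, G4, G5 are pairwise disjoint (G1={4,8,15}; G3={14,16}; G4={5,6}; G5={11,12}).
Every remaining block overlaps one of these, and no 5 of the listed blocks are pairwise disjoint, so 4 is the maximum.

4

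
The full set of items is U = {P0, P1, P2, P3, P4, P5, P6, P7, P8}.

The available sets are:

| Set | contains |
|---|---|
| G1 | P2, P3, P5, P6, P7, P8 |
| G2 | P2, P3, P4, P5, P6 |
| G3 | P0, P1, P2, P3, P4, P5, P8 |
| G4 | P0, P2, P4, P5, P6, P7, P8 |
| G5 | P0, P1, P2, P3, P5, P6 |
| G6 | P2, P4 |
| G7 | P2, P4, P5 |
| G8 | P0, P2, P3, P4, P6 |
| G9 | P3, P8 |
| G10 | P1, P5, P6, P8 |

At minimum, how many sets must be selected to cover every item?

G3 and G4 cover everything between them: the union {P0, P1, P2, P3, P4, P5, P6, P7, P8} is all of U.
No single set has all 9 items (the largest, G3, has 7), so 2 is optimal.

2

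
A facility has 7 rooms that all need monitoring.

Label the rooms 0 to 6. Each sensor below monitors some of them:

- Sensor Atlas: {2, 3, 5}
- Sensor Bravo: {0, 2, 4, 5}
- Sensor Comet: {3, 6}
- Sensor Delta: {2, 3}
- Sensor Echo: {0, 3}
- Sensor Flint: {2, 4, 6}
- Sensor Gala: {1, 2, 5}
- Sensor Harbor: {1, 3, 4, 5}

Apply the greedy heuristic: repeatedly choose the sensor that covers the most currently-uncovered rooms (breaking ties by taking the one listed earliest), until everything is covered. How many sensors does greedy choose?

3

Greedy: pick Bravo (covers 4 new) → pick Comet (covers 2 new) → pick Gala (covers 1 new). Total picks: 3.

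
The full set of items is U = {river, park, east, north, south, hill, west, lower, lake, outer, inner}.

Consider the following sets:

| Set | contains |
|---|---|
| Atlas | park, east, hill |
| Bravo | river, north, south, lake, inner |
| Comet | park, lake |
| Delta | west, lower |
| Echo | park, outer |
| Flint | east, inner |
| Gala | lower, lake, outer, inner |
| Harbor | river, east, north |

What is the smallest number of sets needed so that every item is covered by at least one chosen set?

Atlas and Bravo and Delta and Gala together: Atlas ∪ Bravo ∪ Delta ∪ Gala = {river, park, east, north, south, hill, west, lower, lake, outer, inner} — every item is covered.
No 3 of the 8 sets cover everything (all 56 combinations miss at least one item), so 4 is optimal.

4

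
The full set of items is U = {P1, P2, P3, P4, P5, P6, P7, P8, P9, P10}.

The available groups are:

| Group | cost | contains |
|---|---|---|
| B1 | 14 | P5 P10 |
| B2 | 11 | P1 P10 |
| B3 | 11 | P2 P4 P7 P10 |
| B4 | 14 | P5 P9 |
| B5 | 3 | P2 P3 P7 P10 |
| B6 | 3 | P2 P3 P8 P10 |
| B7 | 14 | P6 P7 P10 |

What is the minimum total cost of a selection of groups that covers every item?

53

B2, B3, B4, B6, B7 together cover every item (B2 ∪ B3 ∪ B4 ∪ B6 ∪ B7 = {P1, P2, P3, P4, P5, P6, P7, P8, P9, P10}); total cost 11 + 11 + 14 + 3 + 14 = 53.
The greedy pick B5, B6, B4, B2, B3, B7 costs 56; no covering selection beats 53.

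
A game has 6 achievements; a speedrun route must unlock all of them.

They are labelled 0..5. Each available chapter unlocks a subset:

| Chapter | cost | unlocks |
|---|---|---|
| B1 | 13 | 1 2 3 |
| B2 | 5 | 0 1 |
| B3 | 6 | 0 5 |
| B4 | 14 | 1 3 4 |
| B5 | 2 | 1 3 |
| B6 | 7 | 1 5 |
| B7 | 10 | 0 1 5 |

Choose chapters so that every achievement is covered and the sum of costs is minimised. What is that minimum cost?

33

B1, B3, B4 together cover every achievement (B1 ∪ B3 ∪ B4 = {0, 1, 2, 3, 4, 5}); total cost 13 + 6 + 14 = 33.
The greedy pick B5, B3, B1, B4 costs 35; no covering selection beats 33.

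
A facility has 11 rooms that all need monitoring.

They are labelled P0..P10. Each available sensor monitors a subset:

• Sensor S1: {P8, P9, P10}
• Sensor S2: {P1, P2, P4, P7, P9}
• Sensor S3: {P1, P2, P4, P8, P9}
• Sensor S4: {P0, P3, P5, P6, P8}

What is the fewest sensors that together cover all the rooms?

3

S1 and S2 and S4 together: S1 ∪ S2 ∪ S4 = {P0, P1, P2, P3, P4, P5, P6, P7, P8, P9, P10} — every room is covered.
Each sensor has at most 5 rooms, and 2·5 = 10 < 11 — so at least 3 sensors are needed, and 3 is optimal.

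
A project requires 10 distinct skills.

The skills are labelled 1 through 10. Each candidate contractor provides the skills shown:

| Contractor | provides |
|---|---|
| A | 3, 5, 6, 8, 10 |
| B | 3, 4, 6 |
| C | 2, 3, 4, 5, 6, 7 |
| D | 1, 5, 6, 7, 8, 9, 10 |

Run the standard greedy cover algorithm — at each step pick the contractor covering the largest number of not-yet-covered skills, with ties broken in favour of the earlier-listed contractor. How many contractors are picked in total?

Greedy: pick D (covers 7 new) → pick C (covers 3 new). Total picks: 2.

2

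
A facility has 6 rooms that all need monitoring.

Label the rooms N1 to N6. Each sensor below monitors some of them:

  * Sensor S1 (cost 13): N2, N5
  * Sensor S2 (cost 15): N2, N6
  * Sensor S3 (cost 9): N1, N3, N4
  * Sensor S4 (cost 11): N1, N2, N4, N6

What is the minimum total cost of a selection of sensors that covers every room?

33

S1, S3, S4 together cover every room (S1 ∪ S3 ∪ S4 = {N1, N2, N3, N4, N5, N6}); total cost 13 + 9 + 11 = 33.
No covering selection has total cost below 33.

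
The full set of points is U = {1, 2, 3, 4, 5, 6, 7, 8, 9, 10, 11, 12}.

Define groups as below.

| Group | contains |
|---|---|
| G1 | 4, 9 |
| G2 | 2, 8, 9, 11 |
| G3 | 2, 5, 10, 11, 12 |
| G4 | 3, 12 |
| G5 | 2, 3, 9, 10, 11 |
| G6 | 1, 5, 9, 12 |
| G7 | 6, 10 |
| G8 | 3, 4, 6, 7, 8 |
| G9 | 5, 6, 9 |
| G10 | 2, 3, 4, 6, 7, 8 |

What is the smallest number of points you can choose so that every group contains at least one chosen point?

The 3 points {6, 9, 12} hit every group.
The groups G2, G4, G7 are pairwise disjoint, so any hitting set needs a separate point for each — at least 3. Hence 3 is optimal.

3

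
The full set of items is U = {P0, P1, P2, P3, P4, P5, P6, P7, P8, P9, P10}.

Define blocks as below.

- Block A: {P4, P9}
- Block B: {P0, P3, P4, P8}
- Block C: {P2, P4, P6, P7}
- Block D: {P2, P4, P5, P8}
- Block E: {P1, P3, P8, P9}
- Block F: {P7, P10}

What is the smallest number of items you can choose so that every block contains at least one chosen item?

3

The 3 items {P3, P4, P7} hit every block.
No choice of 2 items meets every block, so 3 is the minimum.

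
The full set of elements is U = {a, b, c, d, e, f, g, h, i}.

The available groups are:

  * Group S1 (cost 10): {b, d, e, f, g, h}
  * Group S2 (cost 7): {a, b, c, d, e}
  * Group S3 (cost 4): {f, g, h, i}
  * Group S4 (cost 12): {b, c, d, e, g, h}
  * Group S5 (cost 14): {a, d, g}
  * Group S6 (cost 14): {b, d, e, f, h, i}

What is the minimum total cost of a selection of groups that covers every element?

S2, S3 together cover every element (S2 ∪ S3 = {a, b, c, d, e, f, g, h, i}); total cost 7 + 4 = 11.
No covering selection has total cost below 11.

11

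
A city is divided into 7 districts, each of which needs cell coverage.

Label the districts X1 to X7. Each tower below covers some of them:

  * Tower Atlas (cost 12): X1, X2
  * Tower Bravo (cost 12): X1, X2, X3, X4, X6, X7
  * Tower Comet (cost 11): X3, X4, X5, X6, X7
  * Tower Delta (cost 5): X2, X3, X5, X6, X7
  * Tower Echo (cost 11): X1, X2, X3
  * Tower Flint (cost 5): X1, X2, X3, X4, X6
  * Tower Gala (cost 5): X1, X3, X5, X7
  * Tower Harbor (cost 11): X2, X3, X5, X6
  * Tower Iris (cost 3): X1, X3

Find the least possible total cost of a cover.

Flint, Gala together cover every district (Flint ∪ Gala = {X1, X2, X3, X4, X5, X6, X7}); total cost 5 + 5 = 10.
No covering selection has total cost below 10.

10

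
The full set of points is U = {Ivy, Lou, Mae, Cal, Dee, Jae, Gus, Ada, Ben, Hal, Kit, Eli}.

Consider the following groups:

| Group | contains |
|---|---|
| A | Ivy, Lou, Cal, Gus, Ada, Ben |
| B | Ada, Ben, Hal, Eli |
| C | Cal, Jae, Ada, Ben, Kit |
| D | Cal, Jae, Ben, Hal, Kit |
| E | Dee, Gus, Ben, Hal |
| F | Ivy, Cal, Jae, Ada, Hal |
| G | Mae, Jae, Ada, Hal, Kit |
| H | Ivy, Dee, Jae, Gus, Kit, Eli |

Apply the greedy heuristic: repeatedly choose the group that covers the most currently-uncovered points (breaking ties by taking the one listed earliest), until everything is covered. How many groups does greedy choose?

3

Greedy: pick A (covers 6 new) → pick G (covers 4 new) → pick H (covers 2 new). Total picks: 3.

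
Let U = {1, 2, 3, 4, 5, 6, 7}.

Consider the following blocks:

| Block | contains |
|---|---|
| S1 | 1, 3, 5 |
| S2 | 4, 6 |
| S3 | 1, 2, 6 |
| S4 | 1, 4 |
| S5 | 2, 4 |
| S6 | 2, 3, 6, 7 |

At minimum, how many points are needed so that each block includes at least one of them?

Take H = {1, 2, 6}. Each listed block contains at least one of these, so H is a hitting set of size 3.
No choice of 2 points meets every block, so 3 is the minimum.

3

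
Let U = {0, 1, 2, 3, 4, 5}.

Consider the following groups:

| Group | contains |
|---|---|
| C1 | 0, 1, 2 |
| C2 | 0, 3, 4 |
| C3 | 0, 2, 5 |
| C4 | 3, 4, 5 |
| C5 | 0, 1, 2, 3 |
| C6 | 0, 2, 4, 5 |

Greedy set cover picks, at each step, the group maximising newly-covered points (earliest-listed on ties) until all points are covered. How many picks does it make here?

Greedy: pick C5 (covers 4 new) → pick C4 (covers 2 new). Total picks: 2.

2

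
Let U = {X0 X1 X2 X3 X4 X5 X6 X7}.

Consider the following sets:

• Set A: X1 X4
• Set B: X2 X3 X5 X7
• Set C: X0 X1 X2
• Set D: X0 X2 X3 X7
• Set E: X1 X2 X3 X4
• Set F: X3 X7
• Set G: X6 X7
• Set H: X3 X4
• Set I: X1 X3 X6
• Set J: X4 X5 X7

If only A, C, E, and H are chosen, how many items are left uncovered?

3

Union of A, C, E, H = {X0, X1, X2, X3, X4}.
Not covered: X5, X6, X7 — 3 items.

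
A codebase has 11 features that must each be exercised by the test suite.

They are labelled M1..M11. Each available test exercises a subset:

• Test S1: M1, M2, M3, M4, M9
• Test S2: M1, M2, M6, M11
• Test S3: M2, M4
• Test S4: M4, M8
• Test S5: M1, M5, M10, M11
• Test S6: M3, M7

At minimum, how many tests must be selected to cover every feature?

5

S1 and S2 and S4 and S5 and S6 together: S1 ∪ S2 ∪ S4 ∪ S5 ∪ S6 = {M1, M2, M3, M4, M5, M6, M7, M8, M9, M10, M11} — every feature is covered.
No 4 of the 6 tests cover everything (all 15 combinations miss at least one feature), so 5 is optimal.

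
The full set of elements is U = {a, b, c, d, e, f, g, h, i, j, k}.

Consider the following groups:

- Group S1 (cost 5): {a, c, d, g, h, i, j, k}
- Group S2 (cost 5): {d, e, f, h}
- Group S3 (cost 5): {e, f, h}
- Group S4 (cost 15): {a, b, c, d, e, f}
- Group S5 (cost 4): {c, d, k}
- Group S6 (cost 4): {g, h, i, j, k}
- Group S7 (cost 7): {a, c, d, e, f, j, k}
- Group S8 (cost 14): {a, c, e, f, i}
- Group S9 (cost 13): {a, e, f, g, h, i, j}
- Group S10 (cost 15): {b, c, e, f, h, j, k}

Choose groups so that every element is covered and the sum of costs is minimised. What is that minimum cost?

S4, S6 together cover every element (S4 ∪ S6 = {a, b, c, d, e, f, g, h, i, j, k}); total cost 15 + 4 = 19.
The greedy pick S1, S2, S4 costs 25; no covering selection beats 19.

19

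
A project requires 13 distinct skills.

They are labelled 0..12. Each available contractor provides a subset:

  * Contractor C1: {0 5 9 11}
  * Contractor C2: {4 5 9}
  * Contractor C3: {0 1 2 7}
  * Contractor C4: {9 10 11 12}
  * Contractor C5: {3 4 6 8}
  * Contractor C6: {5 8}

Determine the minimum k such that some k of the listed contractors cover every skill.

4

Take {C1, C3, C4, C5}. Their union is {0, 1, 2, 3, 4, 5, 6, 7, 8, 9, 10, 11, 12}, which is all 13 skills.
Each contractor has at most 4 skills, and 3·4 = 12 < 13 — so at least 4 contractors are needed, and 4 is optimal.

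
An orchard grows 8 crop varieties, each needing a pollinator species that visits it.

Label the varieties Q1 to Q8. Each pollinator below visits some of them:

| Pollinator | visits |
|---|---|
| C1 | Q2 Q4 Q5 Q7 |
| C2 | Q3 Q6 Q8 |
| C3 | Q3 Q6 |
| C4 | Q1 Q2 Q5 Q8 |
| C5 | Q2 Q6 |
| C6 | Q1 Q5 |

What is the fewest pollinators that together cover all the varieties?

3

Take {C1, C2, C4}. Their union is {Q1, Q2, Q3, Q4, Q5, Q6, Q7, Q8}, which is all 8 varieties.
Only C1 contains Q4, so C1 is forced; the remaining 4 varieties need at least 2 more pollinators (each remaining pollinator adds at most 3) — so at least 3 pollinators are needed, and 3 is optimal.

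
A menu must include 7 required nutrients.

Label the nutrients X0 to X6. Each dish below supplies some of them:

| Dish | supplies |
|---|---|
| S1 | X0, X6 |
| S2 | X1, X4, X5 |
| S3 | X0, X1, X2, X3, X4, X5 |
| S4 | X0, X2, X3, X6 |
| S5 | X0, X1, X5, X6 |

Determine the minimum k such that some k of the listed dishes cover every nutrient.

Take {S3, S5}. Their union is {X0, X1, X2, X3, X4, X5, X6}, which is all 7 nutrients.
No single dish has all 7 nutrients (the largest, S3, has 6), so 2 is optimal.

2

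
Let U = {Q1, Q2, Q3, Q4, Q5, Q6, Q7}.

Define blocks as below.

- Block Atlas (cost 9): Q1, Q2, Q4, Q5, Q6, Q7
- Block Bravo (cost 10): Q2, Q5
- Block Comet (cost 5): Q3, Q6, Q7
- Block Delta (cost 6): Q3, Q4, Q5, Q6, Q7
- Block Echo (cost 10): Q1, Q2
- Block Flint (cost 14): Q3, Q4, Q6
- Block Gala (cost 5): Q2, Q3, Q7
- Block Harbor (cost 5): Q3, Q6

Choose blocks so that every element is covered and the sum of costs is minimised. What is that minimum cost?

Atlas, Gala together cover every element (Atlas ∪ Gala = {Q1, Q2, Q3, Q4, Q5, Q6, Q7}); total cost 9 + 5 = 14.
The greedy pick Delta, Atlas costs 15; no covering selection beats 14.

14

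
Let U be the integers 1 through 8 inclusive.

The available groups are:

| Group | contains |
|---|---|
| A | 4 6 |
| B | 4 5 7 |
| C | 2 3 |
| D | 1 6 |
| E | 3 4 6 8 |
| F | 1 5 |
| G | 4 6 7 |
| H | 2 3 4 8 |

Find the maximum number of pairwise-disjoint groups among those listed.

A, C, F are pairwise disjoint (A={4,6}; C={2,3}; F={1,5}).
Every remaining group overlaps one of these, and no 4 of the listed groups are pairwise disjoint, so 3 is the maximum.

3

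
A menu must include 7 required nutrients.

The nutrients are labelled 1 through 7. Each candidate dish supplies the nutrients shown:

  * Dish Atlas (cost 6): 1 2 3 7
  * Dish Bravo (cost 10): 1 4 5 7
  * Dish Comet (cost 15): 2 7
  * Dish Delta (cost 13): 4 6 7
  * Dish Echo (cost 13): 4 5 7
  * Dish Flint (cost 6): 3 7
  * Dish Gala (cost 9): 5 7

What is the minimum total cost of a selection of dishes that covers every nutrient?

Atlas, Delta, Gala together cover every nutrient (Atlas ∪ Delta ∪ Gala = {1, 2, 3, 4, 5, 6, 7}); total cost 6 + 13 + 9 = 28.
The greedy pick Atlas, Bravo, Delta costs 29; no covering selection beats 28.

28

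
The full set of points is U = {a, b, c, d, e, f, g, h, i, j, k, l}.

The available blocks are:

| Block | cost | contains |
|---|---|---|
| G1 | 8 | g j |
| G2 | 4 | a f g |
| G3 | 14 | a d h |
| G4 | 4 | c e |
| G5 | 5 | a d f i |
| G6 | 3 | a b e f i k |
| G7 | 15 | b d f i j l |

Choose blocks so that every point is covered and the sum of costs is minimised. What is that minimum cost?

40

G2, G3, G4, G6, G7 together cover every point (G2 ∪ G3 ∪ G4 ∪ G6 ∪ G7 = {a, b, c, d, e, f, g, h, i, j, k, l}); total cost 4 + 14 + 4 + 3 + 15 = 40.
The greedy pick G6, G1, G4, G5, G3, G7 costs 49; no covering selection beats 40.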